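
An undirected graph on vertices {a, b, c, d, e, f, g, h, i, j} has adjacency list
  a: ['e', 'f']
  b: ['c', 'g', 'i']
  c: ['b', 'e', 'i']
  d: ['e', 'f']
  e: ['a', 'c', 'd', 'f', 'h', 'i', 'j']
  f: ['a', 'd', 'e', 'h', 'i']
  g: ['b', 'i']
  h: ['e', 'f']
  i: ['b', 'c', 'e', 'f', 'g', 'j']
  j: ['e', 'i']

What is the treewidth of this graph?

2

A width-2 tree decomposition is:
Bags: B1 = {d, e, f}  B2 = {e, f, h}  B3 = {e, f, i}  B4 = {c, e, i}  B5 = {b, c, i}  B6 = {e, i, j}  B7 = {b, g, i}  B8 = {a, e, f}
Tree: B1–B2, B1–B3, B3–B4, B4–B5, B3–B6, B5–B7, B1–B8
Each bag holds 3 vertices, so the decomposition has width 2, which upper-bounds the treewidth. Conversely, {b, g, i} is a clique of size 3, and the vertices of any clique must share a bag in every tree decomposition; so some bag has ≥ 3 vertices and tw(G) ≥ 2. The upper and lower bounds meet at 2, so that is the treewidth.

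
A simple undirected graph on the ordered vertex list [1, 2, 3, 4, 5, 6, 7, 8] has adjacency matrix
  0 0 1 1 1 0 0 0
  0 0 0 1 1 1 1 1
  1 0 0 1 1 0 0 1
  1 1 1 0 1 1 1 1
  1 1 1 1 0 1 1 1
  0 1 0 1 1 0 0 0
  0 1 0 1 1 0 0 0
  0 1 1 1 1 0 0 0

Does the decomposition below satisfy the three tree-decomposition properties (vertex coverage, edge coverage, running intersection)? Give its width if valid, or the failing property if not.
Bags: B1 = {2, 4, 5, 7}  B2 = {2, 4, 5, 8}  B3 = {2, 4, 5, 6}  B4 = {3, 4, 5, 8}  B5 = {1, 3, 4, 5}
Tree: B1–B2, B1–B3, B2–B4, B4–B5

Every vertex of G appears in some bag (union = {1, 2, 3, 4, 5, 6, 7, 8}); every edge is covered by a bag; and for each vertex v the set of bags containing v is connected in the bag tree. The decomposition is therefore valid. The largest bag has 4 vertices, so the width is 3.

Yes; width 3.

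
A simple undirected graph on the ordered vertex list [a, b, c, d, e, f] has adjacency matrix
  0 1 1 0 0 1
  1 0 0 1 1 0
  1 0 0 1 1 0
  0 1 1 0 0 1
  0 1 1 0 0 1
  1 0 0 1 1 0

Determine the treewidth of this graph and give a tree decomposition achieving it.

The largest bag has 4 vertices, giving width 3; this decomposition certifies tw(G) ≤ 3. For the lower bound: the 4 vertex sets {c,e}, {d,f}, {a}, {b} are disjoint, each induces a connected subgraph, and every pair is joined by at least one edge of G. Contracting each set to a single vertex therefore yields K_{4} as a minor, and since treewidth is minor-monotone, tw(G) ≥ tw(K_{4}) = 3. The upper and lower bounds meet at 3, so that is the treewidth.

Treewidth 3.
Bags: B1 = {a, c, d, e}  B2 = {a, d, e, f}  B3 = {a, b, d, e}
Tree: B1–B2, B2–B3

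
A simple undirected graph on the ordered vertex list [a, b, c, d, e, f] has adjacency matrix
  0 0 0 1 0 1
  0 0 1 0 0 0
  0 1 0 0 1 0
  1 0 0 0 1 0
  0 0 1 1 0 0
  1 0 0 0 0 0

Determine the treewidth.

A width-1 tree decomposition is:
Bags: B1 = {b, c}  B2 = {c, e}  B3 = {d, e}  B4 = {a, d}  B5 = {a, f}
Tree: B1–B2, B2–B3, B3–B4, B4–B5
Every bag has size at most 2, so the width is 2 − 1 = 1 and tw(G) ≤ 1. G has an edge, so its treewidth is at least 1. Combining the bounds, tw(G) = 1.

1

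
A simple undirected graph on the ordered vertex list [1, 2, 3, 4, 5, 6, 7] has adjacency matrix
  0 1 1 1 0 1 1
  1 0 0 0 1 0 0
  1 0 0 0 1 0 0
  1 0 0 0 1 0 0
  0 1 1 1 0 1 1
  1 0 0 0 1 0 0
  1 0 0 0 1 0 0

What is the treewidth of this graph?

A width-2 tree decomposition is:
Bags: B1 = {1, 4, 5}  B2 = {1, 5, 7}  B3 = {1, 2, 5}  B4 = {1, 5, 6}  B5 = {1, 3, 5}
Tree: B1–B2, B2–B3, B3–B4, B4–B5
Each bag holds 3 vertices, so the decomposition has width 2, which upper-bounds the treewidth. For the lower bound, G contains the cycle 5–4–1–7–5, so G is not a forest; only forests have treewidth ≤ 1, hence tw(G) ≥ 2. Hence tw(G) = 2 exactly.

2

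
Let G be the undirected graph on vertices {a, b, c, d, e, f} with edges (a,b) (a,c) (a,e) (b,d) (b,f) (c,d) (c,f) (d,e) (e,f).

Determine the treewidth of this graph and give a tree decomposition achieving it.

Treewidth 3.
Bags: B1 = {a, d, e, f}  B2 = {a, c, d, f}  B3 = {a, b, d, f}
Tree: B1–B2, B2–B3

Every bag has size at most 4, so the width is 4 − 1 = 3 and tw(G) ≤ 3. For the lower bound: the 4 vertex sets {d,e}, {c,f}, {a}, {b} are disjoint, each induces a connected subgraph, and every pair is joined by at least one edge of G. Contracting each set to a single vertex therefore yields K_{4} as a minor, and since treewidth is minor-monotone, tw(G) ≥ tw(K_{4}) = 3. Hence tw(G) = 3 exactly.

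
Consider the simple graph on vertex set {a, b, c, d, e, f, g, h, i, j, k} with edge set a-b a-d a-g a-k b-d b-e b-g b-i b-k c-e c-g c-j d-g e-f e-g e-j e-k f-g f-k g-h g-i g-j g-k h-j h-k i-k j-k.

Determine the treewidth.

A width-3 tree decomposition is:
Bags: B1 = {b, g, i, k}  B2 = {a, b, g, k}  B3 = {b, e, g, k}  B4 = {e, f, g, k}  B5 = {e, g, j, k}  B6 = {c, e, g, j}  B7 = {g, h, j, k}  B8 = {a, b, d, g}
Tree: B1–B2, B2–B3, B3–B4, B3–B5, B5–B6, B5–B7, B2–B8
Each bag holds 4 vertices, so the decomposition has width 3, which upper-bounds the treewidth. Conversely, {a, b, d, g} is a clique of size 4, and the vertices of any clique must share a bag in every tree decomposition; so some bag has ≥ 4 vertices and tw(G) ≥ 3. Combining the bounds, tw(G) = 3.

3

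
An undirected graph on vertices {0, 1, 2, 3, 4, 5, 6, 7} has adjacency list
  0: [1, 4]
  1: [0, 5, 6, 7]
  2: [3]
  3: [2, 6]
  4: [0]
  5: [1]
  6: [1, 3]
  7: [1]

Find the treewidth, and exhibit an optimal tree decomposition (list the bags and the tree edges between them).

Treewidth 1.
Bags: B1 = {3, 6}  B2 = {1, 6}  B3 = {2, 3}  B4 = {0, 1}  B5 = {1, 7}  B6 = {1, 5}  B7 = {0, 4}
Tree: B1–B2, B1–B3, B2–B4, B4–B5, B2–B6, B4–B7

Every bag has size at most 2, so the width is 2 − 1 = 1 and tw(G) ≤ 1. G has an edge, so its treewidth is at least 1. Therefore the treewidth is 1.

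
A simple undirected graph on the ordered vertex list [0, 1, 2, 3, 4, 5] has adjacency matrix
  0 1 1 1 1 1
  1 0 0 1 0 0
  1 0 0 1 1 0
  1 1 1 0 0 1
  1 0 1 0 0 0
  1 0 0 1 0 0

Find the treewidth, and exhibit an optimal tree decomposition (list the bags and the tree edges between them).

Every bag has size at most 3, so the width is 3 − 1 = 2 and tw(G) ≤ 2. On the other hand G contains the 3-clique {0, 1, 3}. A clique must lie in a single bag of any decomposition, so no decomposition can have width below 2. Therefore the treewidth is 2.

Treewidth 2.
One such decomposition:
Bags: B1 = {0, 2, 3}  B2 = {0, 1, 3}  B3 = {0, 3, 5}  B4 = {0, 2, 4}
Tree: B1–B2, B1–B3, B1–B4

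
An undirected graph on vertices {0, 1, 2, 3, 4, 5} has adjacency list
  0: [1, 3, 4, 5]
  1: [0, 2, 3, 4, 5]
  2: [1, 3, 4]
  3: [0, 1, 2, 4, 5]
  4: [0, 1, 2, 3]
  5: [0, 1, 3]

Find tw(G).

3

A width-3 tree decomposition is:
Bags: B1 = {0, 1, 3, 4}  B2 = {0, 1, 3, 5}  B3 = {1, 2, 3, 4}
Tree: B1–B2, B1–B3
Each bag holds 4 vertices, so the decomposition has width 3, which upper-bounds the treewidth. Conversely, {0, 1, 3, 4} is a clique of size 4, and the vertices of any clique must share a bag in every tree decomposition; so some bag has ≥ 4 vertices and tw(G) ≥ 3. The upper and lower bounds meet at 3, so that is the treewidth.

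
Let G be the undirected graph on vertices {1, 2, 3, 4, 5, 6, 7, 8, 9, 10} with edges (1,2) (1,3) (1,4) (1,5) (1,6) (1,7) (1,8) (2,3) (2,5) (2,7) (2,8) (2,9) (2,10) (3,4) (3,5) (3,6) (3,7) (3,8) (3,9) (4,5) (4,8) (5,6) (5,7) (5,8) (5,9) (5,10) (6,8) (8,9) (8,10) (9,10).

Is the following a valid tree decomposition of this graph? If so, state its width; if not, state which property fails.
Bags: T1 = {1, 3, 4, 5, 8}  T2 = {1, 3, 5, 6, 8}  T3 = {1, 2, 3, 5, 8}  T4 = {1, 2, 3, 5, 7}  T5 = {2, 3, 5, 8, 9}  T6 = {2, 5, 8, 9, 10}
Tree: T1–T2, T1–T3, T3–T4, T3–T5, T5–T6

Yes; width 4.

Checking the three conditions: (i) the bags cover all of {1, 2, 3, 4, 5, 6, 7, 8, 9, 10}; (ii) for each edge, some bag contains both endpoints; (iii) the bags containing any fixed vertex form a subtree. All hold, so the decomposition is valid with width 5 − 1 = 4.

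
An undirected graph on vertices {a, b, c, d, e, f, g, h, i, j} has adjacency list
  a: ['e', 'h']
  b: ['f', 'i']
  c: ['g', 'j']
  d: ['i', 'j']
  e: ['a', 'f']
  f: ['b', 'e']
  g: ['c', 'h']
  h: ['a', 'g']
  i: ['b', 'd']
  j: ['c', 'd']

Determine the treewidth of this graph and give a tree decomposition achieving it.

Each bag holds 3 vertices, so the decomposition has width 2, which upper-bounds the treewidth. The edges j–d–i–b–f–e–a–h–g–c–j form a cycle, so G is not a tree and its treewidth is at least 2. The upper and lower bounds meet at 2, so that is the treewidth.

Treewidth 2.
Bags: B1 = {d, i, j}  B2 = {b, i, j}  B3 = {b, f, j}  B4 = {e, f, j}  B5 = {a, e, j}  B6 = {a, h, j}  B7 = {g, h, j}  B8 = {c, g, j}
Tree: B1–B2, B2–B3, B3–B4, B4–B5, B5–B6, B6–B7, B7–B8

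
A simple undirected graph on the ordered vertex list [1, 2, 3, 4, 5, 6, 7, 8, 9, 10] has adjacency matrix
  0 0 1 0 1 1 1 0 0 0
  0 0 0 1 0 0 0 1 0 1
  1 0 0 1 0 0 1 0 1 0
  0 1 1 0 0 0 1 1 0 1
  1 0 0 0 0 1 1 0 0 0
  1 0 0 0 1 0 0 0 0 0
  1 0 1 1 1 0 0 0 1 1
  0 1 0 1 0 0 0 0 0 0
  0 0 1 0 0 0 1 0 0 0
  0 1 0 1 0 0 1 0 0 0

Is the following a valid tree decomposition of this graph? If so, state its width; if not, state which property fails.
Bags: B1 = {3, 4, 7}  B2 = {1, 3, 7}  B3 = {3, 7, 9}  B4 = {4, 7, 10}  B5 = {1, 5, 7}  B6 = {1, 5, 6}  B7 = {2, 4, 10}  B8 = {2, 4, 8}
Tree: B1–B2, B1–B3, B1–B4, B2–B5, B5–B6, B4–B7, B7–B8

Checking the three conditions: (i) the bags cover all of {1, 2, 3, 4, 5, 6, 7, 8, 9, 10}; (ii) for each edge, some bag contains both endpoints; (iii) the bags containing any fixed vertex form a subtree. All hold, so the decomposition is valid with width 3 − 1 = 2.

Yes; width 2.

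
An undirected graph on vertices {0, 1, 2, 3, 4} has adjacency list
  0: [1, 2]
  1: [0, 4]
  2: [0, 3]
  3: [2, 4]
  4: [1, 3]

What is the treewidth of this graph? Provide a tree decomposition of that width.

The largest bag has 3 vertices, giving width 2; this decomposition certifies tw(G) ≤ 2. The edges 1–4–3–2–0–1 form a cycle, so G is not a tree and its treewidth is at least 2. Therefore the treewidth is 2.

Treewidth 2.
One such decomposition:
Bags: B1 = {1, 3, 4}  B2 = {1, 2, 3}  B3 = {0, 1, 2}
Tree: B1–B2, B2–B3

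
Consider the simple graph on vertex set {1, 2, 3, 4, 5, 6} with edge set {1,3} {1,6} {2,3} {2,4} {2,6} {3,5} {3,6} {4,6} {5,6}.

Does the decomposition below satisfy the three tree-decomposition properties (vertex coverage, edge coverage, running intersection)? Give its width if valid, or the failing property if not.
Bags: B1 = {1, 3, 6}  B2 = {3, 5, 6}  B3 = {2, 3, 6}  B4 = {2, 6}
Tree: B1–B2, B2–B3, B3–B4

No — vertex 4 appears in no bag.

A tree decomposition must satisfy three properties: every vertex lies in some bag; for every edge, both endpoints lie together in some bag; and for every vertex, the bags containing it form a connected subtree. Here vertex 4 appears in no bag, so the decomposition is invalid.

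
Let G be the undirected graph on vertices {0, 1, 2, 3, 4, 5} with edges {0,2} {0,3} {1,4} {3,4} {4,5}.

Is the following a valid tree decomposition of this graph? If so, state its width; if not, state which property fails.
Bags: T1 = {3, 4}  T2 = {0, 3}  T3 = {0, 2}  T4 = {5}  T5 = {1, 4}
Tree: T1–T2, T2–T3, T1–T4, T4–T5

No — edge (4,5) lies in no bag.

A tree decomposition must satisfy three properties: every vertex lies in some bag; for every edge, both endpoints lie together in some bag; and for every vertex, the bags containing it form a connected subtree. Here edge (4,5) lies in no bag, so the decomposition is invalid.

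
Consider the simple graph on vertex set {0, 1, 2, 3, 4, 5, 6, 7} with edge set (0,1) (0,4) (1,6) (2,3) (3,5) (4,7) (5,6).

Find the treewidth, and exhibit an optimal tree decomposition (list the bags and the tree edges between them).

Treewidth 1.
Bags: B1 = {2, 3}  B2 = {3, 5}  B3 = {5, 6}  B4 = {1, 6}  B5 = {0, 1}  B6 = {0, 4}  B7 = {4, 7}
Tree: B1–B2, B2–B3, B3–B4, B4–B5, B5–B6, B6–B7

Every bag has size at most 2, so the width is 2 − 1 = 1 and tw(G) ≤ 1. Since G has at least one edge (e.g. 2–3), it is not an edgeless graph, so tw(G) ≥ 1. Therefore the treewidth is 1.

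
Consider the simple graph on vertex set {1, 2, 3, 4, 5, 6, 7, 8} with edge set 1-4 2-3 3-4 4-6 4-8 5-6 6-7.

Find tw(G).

1

A width-1 tree decomposition is:
Bags: B1 = {3, 4}  B2 = {1, 4}  B3 = {4, 6}  B4 = {6, 7}  B5 = {2, 3}  B6 = {4, 8}  B7 = {5, 6}
Tree: B1–B2, B1–B3, B3–B4, B1–B5, B1–B6, B4–B7
Each bag holds 2 vertices, so the decomposition has width 1, which upper-bounds the treewidth. Any graph with an edge has treewidth ≥ 1, and G has the edge 4–3. The upper and lower bounds meet at 1, so that is the treewidth.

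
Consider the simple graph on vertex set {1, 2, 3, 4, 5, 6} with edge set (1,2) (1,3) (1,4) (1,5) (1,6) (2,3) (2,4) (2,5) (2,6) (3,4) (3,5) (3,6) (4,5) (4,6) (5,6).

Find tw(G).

5

A width-5 tree decomposition is:
Bags: B1 = {1, 2, 3, 4, 5, 6}
Tree: (single bag)
With just one bag of size 6, the width is 6 − 1 = 5, so tw(G) ≤ 5. On the other hand G contains the 6-clique {1, 2, 3, 4, 5, 6}. A clique must lie in a single bag of any decomposition, so no decomposition can have width below 5. Hence tw(G) = 5 exactly.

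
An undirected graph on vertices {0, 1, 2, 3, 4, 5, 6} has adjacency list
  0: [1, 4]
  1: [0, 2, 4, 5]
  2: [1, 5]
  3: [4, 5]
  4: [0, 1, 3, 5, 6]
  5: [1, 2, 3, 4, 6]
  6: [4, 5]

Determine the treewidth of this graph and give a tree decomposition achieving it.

Treewidth 2.
One optimal decomposition is:
Bags: B1 = {4, 5, 6}  B2 = {1, 4, 5}  B3 = {1, 2, 5}  B4 = {3, 4, 5}  B5 = {0, 1, 4}
Tree: B1–B2, B2–B3, B1–B4, B2–B5

Each bag holds 3 vertices, so the decomposition has width 2, which upper-bounds the treewidth. Conversely, {1, 2, 5} is a clique of size 3, and the vertices of any clique must share a bag in every tree decomposition; so some bag has ≥ 3 vertices and tw(G) ≥ 2. Therefore the treewidth is 2.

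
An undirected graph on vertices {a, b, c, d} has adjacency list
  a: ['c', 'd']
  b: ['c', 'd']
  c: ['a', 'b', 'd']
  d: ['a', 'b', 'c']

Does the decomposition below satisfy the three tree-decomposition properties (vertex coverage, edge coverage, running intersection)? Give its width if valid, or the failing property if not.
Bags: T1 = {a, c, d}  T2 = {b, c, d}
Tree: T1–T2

Yes; width 2.

Checking the three conditions: (i) the bags cover all of {a, b, c, d}; (ii) for each edge, some bag contains both endpoints; (iii) the bags containing any fixed vertex form a subtree. All hold, so the decomposition is valid with width 3 − 1 = 2.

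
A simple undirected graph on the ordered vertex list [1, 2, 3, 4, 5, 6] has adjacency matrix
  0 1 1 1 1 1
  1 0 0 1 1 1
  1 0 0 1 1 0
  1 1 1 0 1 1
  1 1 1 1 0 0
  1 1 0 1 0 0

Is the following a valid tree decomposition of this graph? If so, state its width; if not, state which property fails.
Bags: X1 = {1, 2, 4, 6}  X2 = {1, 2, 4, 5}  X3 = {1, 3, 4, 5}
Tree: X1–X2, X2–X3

Vertex coverage: the bags together contain {1, 2, 3, 4, 5, 6}, the full vertex set. Edge coverage: each edge of G has both endpoints in at least one bag. Running intersection: for every vertex, the bags containing it form a connected subtree. All three properties hold, so this is a valid tree decomposition of width max|bag| − 1 = 3, and hence tw(G) ≤ 3.

Yes; width 3.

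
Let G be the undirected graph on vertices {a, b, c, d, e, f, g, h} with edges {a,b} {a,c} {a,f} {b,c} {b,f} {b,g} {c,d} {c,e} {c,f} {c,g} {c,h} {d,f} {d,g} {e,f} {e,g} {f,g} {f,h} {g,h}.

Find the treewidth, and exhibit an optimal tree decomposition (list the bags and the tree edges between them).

The largest bag has 4 vertices, giving width 3; this decomposition certifies tw(G) ≤ 3. For the lower bound, the 4 vertices {c, d, f, g} are pairwise adjacent, and any tree decomposition puts a clique entirely inside one bag — forcing width ≥ 3. Combining the bounds, tw(G) = 3.

Treewidth 3.
One such decomposition:
Bags: B1 = {b, c, f, g}  B2 = {a, b, c, f}  B3 = {c, e, f, g}  B4 = {c, d, f, g}  B5 = {c, f, g, h}
Tree: B1–B2, B1–B3, B1–B4, B4–B5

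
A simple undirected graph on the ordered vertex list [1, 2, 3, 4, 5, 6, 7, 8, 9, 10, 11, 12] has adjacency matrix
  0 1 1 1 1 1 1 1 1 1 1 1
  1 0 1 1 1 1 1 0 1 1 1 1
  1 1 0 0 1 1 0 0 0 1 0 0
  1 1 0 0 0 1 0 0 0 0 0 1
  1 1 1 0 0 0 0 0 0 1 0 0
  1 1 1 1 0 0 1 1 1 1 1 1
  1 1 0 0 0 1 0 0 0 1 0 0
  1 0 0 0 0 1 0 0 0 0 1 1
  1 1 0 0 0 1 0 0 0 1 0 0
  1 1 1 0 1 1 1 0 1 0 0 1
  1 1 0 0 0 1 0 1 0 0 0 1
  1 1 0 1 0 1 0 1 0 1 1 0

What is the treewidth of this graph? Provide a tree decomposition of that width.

Treewidth 4.
One such decomposition:
Bags: B1 = {1, 2, 6, 10, 12}  B2 = {1, 2, 3, 6, 10}  B3 = {1, 2, 6, 11, 12}  B4 = {1, 2, 6, 7, 10}  B5 = {1, 2, 4, 6, 12}  B6 = {1, 2, 3, 5, 10}  B7 = {1, 2, 6, 9, 10}  B8 = {1, 6, 8, 11, 12}
Tree: B1–B2, B1–B3, B1–B4, B3–B5, B2–B6, B4–B7, B3–B8

Every bag has size at most 5, so the width is 5 − 1 = 4 and tw(G) ≤ 4. On the other hand G contains the 5-clique {1, 6, 8, 11, 12}. A clique must lie in a single bag of any decomposition, so no decomposition can have width below 4. Hence tw(G) = 4 exactly.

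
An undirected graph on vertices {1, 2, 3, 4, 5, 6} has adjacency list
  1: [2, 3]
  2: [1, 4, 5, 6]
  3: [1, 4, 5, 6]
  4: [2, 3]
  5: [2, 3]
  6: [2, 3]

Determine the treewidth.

2

A width-2 tree decomposition is:
Bags: B1 = {1, 2, 3}  B2 = {2, 3, 5}  B3 = {2, 3, 6}  B4 = {2, 3, 4}
Tree: B1–B2, B2–B3, B3–B4
Every bag has size at most 3, so the width is 3 − 1 = 2 and tw(G) ≤ 2. Since 1–2–5–3–1 is a cycle in G, G is not acyclic. Forests are exactly the graphs of treewidth ≤ 1, so tw(G) ≥ 2. The upper and lower bounds meet at 2, so that is the treewidth.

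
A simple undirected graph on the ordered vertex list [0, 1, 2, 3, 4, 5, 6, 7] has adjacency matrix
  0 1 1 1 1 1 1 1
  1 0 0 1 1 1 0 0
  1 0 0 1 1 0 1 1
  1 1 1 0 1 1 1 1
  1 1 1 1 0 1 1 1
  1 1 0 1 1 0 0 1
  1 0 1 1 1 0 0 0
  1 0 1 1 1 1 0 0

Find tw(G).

4

A width-4 tree decomposition is:
Bags: B1 = {0, 2, 3, 4, 7}  B2 = {0, 2, 3, 4, 6}  B3 = {0, 3, 4, 5, 7}  B4 = {0, 1, 3, 4, 5}
Tree: B1–B2, B1–B3, B3–B4
Each bag holds 5 vertices, so the decomposition has width 4, which upper-bounds the treewidth. For the lower bound, the 5 vertices {0, 1, 3, 4, 5} are pairwise adjacent, and any tree decomposition puts a clique entirely inside one bag — forcing width ≥ 4. Combining the bounds, tw(G) = 4.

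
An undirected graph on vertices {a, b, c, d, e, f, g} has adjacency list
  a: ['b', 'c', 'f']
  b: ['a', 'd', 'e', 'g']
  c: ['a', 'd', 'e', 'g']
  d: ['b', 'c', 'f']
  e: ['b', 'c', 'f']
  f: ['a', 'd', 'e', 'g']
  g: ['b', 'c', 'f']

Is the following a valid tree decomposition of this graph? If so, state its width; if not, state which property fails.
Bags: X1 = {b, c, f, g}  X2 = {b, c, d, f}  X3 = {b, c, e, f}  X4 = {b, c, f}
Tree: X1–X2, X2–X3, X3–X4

A tree decomposition must satisfy three properties: every vertex lies in some bag; for every edge, both endpoints lie together in some bag; and for every vertex, the bags containing it form a connected subtree. Here vertex a appears in no bag, so the decomposition is invalid.

No — vertex a appears in no bag.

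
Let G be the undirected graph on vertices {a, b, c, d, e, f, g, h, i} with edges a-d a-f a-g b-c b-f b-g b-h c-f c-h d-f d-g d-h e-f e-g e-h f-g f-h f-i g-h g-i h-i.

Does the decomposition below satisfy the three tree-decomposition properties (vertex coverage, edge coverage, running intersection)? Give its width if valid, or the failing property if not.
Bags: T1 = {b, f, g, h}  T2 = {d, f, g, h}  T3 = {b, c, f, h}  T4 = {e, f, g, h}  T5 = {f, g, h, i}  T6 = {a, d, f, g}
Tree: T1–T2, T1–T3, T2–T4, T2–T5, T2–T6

Yes; width 3.

Every vertex of G appears in some bag (union = {a, b, c, d, e, f, g, h, i}); every edge is covered by a bag; and for each vertex v the set of bags containing v is connected in the bag tree. The decomposition is therefore valid. The largest bag has 4 vertices, so the width is 3.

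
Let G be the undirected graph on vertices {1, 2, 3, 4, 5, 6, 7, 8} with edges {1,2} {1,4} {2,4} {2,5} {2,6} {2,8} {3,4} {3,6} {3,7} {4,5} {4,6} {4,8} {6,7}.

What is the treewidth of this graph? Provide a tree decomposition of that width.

Treewidth 2.
One such decomposition:
Bags: B1 = {2, 4, 5}  B2 = {2, 4, 6}  B3 = {3, 4, 6}  B4 = {1, 2, 4}  B5 = {2, 4, 8}  B6 = {3, 6, 7}
Tree: B1–B2, B2–B3, B1–B4, B2–B5, B3–B6

Each bag holds 3 vertices, so the decomposition has width 2, which upper-bounds the treewidth. For the lower bound, the 3 vertices {2, 4, 8} are pairwise adjacent, and any tree decomposition puts a clique entirely inside one bag — forcing width ≥ 2. Hence tw(G) = 2 exactly.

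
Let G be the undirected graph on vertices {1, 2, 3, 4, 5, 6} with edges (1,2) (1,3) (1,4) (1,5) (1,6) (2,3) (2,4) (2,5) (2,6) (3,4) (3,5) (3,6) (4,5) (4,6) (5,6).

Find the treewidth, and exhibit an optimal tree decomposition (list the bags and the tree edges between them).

With just one bag of size 6, the width is 6 − 1 = 5, so tw(G) ≤ 5. For the lower bound, the 6 vertices {1, 2, 3, 4, 5, 6} are pairwise adjacent, and any tree decomposition puts a clique entirely inside one bag — forcing width ≥ 5. Combining the bounds, tw(G) = 5.

Treewidth 5.
Bags: B1 = {1, 2, 3, 4, 5, 6}
Tree: (single bag)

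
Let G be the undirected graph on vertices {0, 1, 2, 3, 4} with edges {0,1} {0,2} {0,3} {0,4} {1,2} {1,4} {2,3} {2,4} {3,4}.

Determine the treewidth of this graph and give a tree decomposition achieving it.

Treewidth 3.
One such decomposition:
Bags: B1 = {0, 2, 3, 4}  B2 = {0, 1, 2, 4}
Tree: B1–B2

The largest bag has 4 vertices, giving width 3; this decomposition certifies tw(G) ≤ 3. Conversely, {0, 1, 2, 4} is a clique of size 4, and the vertices of any clique must share a bag in every tree decomposition; so some bag has ≥ 4 vertices and tw(G) ≥ 3. Combining the bounds, tw(G) = 3.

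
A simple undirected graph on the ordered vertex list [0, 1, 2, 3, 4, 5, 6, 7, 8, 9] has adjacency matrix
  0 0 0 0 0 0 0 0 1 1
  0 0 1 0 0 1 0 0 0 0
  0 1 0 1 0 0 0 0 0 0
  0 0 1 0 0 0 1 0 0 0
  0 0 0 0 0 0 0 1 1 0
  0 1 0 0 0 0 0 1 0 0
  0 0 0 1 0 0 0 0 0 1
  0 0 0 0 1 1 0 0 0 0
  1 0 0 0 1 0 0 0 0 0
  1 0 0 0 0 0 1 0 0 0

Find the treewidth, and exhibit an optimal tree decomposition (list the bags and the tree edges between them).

Treewidth 2.
One optimal decomposition is:
Bags: B1 = {4, 7, 8}  B2 = {5, 7, 8}  B3 = {1, 5, 8}  B4 = {1, 2, 8}  B5 = {2, 3, 8}  B6 = {3, 6, 8}  B7 = {6, 8, 9}  B8 = {0, 8, 9}
Tree: B1–B2, B2–B3, B3–B4, B4–B5, B5–B6, B6–B7, B7–B8

Every bag has size at most 3, so the width is 3 − 1 = 2 and tw(G) ≤ 2. The edges 8–4–7–5–1–2–3–6–9–0–8 form a cycle, so G is not a tree and its treewidth is at least 2. The upper and lower bounds meet at 2, so that is the treewidth.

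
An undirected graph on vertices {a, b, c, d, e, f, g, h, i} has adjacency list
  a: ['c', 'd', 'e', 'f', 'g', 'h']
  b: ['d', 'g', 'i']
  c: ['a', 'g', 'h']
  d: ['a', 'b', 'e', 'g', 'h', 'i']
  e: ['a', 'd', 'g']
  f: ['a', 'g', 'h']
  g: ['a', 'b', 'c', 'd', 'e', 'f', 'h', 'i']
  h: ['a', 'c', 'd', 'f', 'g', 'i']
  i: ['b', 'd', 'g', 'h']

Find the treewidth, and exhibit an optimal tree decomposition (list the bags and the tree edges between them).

Treewidth 3.
Bags: B1 = {d, g, h, i}  B2 = {b, d, g, i}  B3 = {a, d, g, h}  B4 = {a, f, g, h}  B5 = {a, c, g, h}  B6 = {a, d, e, g}
Tree: B1–B2, B1–B3, B3–B4, B4–B5, B3–B6

Each bag holds 4 vertices, so the decomposition has width 3, which upper-bounds the treewidth. On the other hand G contains the 4-clique {a, d, e, g}. A clique must lie in a single bag of any decomposition, so no decomposition can have width below 3. The upper and lower bounds meet at 3, so that is the treewidth.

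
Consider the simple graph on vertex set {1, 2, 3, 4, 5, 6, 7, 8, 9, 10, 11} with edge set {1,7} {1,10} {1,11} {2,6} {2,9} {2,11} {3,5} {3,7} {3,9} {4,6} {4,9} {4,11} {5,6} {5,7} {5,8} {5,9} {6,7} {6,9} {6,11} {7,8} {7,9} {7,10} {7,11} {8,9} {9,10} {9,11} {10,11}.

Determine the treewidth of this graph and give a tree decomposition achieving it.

Each bag holds 4 vertices, so the decomposition has width 3, which upper-bounds the treewidth. For the lower bound, the 4 vertices {1, 7, 10, 11} are pairwise adjacent, and any tree decomposition puts a clique entirely inside one bag — forcing width ≥ 3. Therefore the treewidth is 3.

Treewidth 3.
Bags: B1 = {5, 6, 7, 9}  B2 = {5, 7, 8, 9}  B3 = {6, 7, 9, 11}  B4 = {7, 9, 10, 11}  B5 = {4, 6, 9, 11}  B6 = {1, 7, 10, 11}  B7 = {3, 5, 7, 9}  B8 = {2, 6, 9, 11}
Tree: B1–B2, B1–B3, B3–B4, B3–B5, B4–B6, B1–B7, B5–B8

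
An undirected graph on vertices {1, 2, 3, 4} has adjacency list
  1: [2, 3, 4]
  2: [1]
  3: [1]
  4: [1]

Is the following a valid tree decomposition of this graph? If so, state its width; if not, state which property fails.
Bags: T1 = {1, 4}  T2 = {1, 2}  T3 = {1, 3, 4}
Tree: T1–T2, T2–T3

No — bags containing vertex 4 are not connected in the tree.

A tree decomposition must satisfy three properties: every vertex lies in some bag; for every edge, both endpoints lie together in some bag; and for every vertex, the bags containing it form a connected subtree. Here bags containing vertex 4 are not connected in the tree, so the decomposition is invalid.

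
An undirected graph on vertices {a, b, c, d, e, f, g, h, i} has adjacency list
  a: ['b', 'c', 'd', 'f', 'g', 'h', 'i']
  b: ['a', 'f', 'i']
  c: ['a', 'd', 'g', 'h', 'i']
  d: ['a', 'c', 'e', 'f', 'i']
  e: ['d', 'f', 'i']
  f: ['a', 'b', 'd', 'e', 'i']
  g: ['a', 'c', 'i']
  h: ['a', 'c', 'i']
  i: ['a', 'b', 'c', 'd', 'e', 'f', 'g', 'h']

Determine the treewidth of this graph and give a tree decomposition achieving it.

Treewidth 3.
One optimal decomposition is:
Bags: B1 = {a, d, f, i}  B2 = {d, e, f, i}  B3 = {a, c, d, i}  B4 = {a, c, g, i}  B5 = {a, b, f, i}  B6 = {a, c, h, i}
Tree: B1–B2, B1–B3, B3–B4, B1–B5, B4–B6

Each bag holds 4 vertices, so the decomposition has width 3, which upper-bounds the treewidth. For the lower bound, the 4 vertices {d, e, f, i} are pairwise adjacent, and any tree decomposition puts a clique entirely inside one bag — forcing width ≥ 3. The upper and lower bounds meet at 3, so that is the treewidth.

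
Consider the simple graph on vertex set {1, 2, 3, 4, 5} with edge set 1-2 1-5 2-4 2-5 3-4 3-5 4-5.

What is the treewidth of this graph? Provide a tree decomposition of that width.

The largest bag has 3 vertices, giving width 2; this decomposition certifies tw(G) ≤ 2. Conversely, {1, 2, 5} is a clique of size 3, and the vertices of any clique must share a bag in every tree decomposition; so some bag has ≥ 3 vertices and tw(G) ≥ 2. Combining the bounds, tw(G) = 2.

Treewidth 2.
Bags: B1 = {1, 2, 5}  B2 = {2, 4, 5}  B3 = {3, 4, 5}
Tree: B1–B2, B2–B3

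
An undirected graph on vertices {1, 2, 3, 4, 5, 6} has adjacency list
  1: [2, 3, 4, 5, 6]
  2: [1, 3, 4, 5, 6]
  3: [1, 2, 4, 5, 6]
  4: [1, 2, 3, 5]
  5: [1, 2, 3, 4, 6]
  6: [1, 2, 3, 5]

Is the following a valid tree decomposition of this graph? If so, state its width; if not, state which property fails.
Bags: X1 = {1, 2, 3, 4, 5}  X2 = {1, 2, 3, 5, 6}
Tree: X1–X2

Yes; width 4.

Checking the three conditions: (i) the bags cover all of {1, 2, 3, 4, 5, 6}; (ii) for each edge, some bag contains both endpoints; (iii) the bags containing any fixed vertex form a subtree. All hold, so the decomposition is valid with width 5 − 1 = 4.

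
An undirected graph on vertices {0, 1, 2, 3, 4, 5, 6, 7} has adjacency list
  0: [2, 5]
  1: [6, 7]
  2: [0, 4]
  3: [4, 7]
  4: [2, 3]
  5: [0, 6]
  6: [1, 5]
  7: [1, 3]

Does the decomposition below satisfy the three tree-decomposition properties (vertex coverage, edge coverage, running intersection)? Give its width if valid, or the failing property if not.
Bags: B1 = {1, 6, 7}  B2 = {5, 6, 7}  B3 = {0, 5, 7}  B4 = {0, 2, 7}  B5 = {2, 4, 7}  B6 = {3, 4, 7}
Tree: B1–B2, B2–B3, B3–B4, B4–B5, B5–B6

Every vertex of G appears in some bag (union = {0, 1, 2, 3, 4, 5, 6, 7}); every edge is covered by a bag; and for each vertex v the set of bags containing v is connected in the bag tree. The decomposition is therefore valid. The largest bag has 3 vertices, so the width is 2.

Yes; width 2.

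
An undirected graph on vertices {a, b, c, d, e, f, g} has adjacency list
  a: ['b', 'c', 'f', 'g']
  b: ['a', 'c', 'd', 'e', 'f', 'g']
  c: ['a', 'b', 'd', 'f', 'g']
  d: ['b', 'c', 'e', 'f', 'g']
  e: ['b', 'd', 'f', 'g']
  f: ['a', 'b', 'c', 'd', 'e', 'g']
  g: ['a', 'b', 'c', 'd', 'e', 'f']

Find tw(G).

4

A width-4 tree decomposition is:
Bags: B1 = {b, c, d, f, g}  B2 = {a, b, c, f, g}  B3 = {b, d, e, f, g}
Tree: B1–B2, B1–B3
Every bag has size at most 5, so the width is 5 − 1 = 4 and tw(G) ≤ 4. For the lower bound, the 5 vertices {b, d, e, f, g} are pairwise adjacent, and any tree decomposition puts a clique entirely inside one bag — forcing width ≥ 4. Therefore the treewidth is 4.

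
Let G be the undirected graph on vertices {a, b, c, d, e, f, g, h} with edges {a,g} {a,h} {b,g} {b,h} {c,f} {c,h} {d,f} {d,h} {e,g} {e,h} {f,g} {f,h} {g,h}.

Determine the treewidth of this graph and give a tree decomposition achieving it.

Treewidth 2.
One such decomposition:
Bags: B1 = {f, g, h}  B2 = {a, g, h}  B3 = {c, f, h}  B4 = {d, f, h}  B5 = {e, g, h}  B6 = {b, g, h}
Tree: B1–B2, B1–B3, B1–B4, B1–B5, B5–B6

The largest bag has 3 vertices, giving width 2; this decomposition certifies tw(G) ≤ 2. For the lower bound, the 3 vertices {d, f, h} are pairwise adjacent, and any tree decomposition puts a clique entirely inside one bag — forcing width ≥ 2. Therefore the treewidth is 2.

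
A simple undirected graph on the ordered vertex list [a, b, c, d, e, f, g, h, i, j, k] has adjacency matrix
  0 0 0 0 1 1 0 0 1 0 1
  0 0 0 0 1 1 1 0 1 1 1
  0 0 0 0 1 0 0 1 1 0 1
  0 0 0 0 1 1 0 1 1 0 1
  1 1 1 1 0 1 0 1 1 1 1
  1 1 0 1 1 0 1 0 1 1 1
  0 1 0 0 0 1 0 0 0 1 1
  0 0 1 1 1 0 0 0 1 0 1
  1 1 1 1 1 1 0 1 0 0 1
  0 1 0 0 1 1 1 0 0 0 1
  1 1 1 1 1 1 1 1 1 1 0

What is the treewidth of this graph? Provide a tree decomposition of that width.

The largest bag has 5 vertices, giving width 4; this decomposition certifies tw(G) ≤ 4. For the lower bound, the 5 vertices {b, f, g, j, k} are pairwise adjacent, and any tree decomposition puts a clique entirely inside one bag — forcing width ≥ 4. Therefore the treewidth is 4.

Treewidth 4.
Bags: B1 = {b, e, f, i, k}  B2 = {d, e, f, i, k}  B3 = {a, e, f, i, k}  B4 = {d, e, h, i, k}  B5 = {c, e, h, i, k}  B6 = {b, e, f, j, k}  B7 = {b, f, g, j, k}
Tree: B1–B2, B1–B3, B2–B4, B4–B5, B1–B6, B6–B7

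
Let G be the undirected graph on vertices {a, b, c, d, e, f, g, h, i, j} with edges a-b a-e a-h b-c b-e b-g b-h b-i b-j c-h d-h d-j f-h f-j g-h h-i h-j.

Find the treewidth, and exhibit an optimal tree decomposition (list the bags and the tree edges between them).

Treewidth 2.
One optimal decomposition is:
Bags: B1 = {d, h, j}  B2 = {b, h, j}  B3 = {a, b, h}  B4 = {b, c, h}  B5 = {f, h, j}  B6 = {b, g, h}  B7 = {b, h, i}  B8 = {a, b, e}
Tree: B1–B2, B2–B3, B2–B4, B1–B5, B2–B6, B2–B7, B3–B8

Each bag holds 3 vertices, so the decomposition has width 2, which upper-bounds the treewidth. For the lower bound, the 3 vertices {a, b, e} are pairwise adjacent, and any tree decomposition puts a clique entirely inside one bag — forcing width ≥ 2. Therefore the treewidth is 2.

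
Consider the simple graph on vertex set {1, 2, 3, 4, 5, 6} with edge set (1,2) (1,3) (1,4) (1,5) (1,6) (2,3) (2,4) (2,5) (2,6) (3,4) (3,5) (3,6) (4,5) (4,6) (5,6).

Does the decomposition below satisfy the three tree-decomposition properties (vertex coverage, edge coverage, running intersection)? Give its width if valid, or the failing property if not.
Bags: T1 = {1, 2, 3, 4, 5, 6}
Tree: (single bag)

Yes; width 5.

Vertex coverage: the bags together contain {1, 2, 3, 4, 5, 6}, the full vertex set. Edge coverage: each edge of G has both endpoints in at least one bag. Running intersection: for every vertex, the bags containing it form a connected subtree. All three properties hold, so this is a valid tree decomposition of width max|bag| − 1 = 5, and hence tw(G) ≤ 5.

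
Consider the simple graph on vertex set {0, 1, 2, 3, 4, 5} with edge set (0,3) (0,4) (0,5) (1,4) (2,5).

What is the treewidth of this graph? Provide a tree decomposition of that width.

Each bag holds 2 vertices, so the decomposition has width 1, which upper-bounds the treewidth. Any graph with an edge has treewidth ≥ 1, and G has the edge 5–0. Therefore the treewidth is 1.

Treewidth 1.
One such decomposition:
Bags: B1 = {0, 5}  B2 = {0, 3}  B3 = {0, 4}  B4 = {1, 4}  B5 = {2, 5}
Tree: B1–B2, B2–B3, B3–B4, B1–B5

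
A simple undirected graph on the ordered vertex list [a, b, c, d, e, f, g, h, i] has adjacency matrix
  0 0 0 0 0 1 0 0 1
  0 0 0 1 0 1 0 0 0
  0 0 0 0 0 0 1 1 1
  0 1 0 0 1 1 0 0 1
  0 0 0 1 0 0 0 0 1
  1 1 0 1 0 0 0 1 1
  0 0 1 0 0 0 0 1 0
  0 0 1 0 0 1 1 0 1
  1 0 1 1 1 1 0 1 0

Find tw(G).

2

A width-2 tree decomposition is:
Bags: B1 = {d, e, i}  B2 = {d, f, i}  B3 = {b, d, f}  B4 = {f, h, i}  B5 = {c, h, i}  B6 = {c, g, h}  B7 = {a, f, i}
Tree: B1–B2, B2–B3, B2–B4, B4–B5, B5–B6, B4–B7
Every bag has size at most 3, so the width is 3 − 1 = 2 and tw(G) ≤ 2. For the lower bound, the 3 vertices {c, g, h} are pairwise adjacent, and any tree decomposition puts a clique entirely inside one bag — forcing width ≥ 2. Hence tw(G) = 2 exactly.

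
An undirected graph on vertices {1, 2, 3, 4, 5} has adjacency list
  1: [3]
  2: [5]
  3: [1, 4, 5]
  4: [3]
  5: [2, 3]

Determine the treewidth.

1

A width-1 tree decomposition is:
Bags: B1 = {3, 5}  B2 = {1, 3}  B3 = {3, 4}  B4 = {2, 5}
Tree: B1–B2, B1–B3, B1–B4
Every bag has size at most 2, so the width is 2 − 1 = 1 and tw(G) ≤ 1. Any graph with an edge has treewidth ≥ 1, and G has the edge 3–5. Hence tw(G) = 1 exactly.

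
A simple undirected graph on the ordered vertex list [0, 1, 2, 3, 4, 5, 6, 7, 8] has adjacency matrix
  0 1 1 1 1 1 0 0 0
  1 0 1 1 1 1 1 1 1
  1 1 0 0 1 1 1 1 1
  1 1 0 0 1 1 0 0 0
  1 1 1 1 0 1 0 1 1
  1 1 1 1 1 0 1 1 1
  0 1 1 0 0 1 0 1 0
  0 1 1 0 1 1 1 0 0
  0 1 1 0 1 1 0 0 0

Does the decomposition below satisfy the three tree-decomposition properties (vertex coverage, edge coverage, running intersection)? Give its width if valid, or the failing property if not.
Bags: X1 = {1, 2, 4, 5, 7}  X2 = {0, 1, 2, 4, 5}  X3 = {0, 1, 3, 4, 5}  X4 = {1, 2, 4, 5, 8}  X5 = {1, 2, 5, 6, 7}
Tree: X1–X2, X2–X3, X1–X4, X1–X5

Yes; width 4.

Checking the three conditions: (i) the bags cover all of {0, 1, 2, 3, 4, 5, 6, 7, 8}; (ii) for each edge, some bag contains both endpoints; (iii) the bags containing any fixed vertex form a subtree. All hold, so the decomposition is valid with width 5 − 1 = 4.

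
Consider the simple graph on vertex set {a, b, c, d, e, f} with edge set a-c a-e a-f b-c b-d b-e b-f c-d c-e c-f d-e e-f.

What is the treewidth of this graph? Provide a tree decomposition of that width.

Treewidth 3.
One optimal decomposition is:
Bags: B1 = {b, c, e, f}  B2 = {b, c, d, e}  B3 = {a, c, e, f}
Tree: B1–B2, B1–B3

Every bag has size at most 4, so the width is 4 − 1 = 3 and tw(G) ≤ 3. For the lower bound, the 4 vertices {b, c, d, e} are pairwise adjacent, and any tree decomposition puts a clique entirely inside one bag — forcing width ≥ 3. The upper and lower bounds meet at 3, so that is the treewidth.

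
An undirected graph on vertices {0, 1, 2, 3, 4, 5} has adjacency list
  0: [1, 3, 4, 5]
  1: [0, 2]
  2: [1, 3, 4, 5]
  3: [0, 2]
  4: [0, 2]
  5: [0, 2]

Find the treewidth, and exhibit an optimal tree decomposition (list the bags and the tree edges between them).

Each bag holds 3 vertices, so the decomposition has width 2, which upper-bounds the treewidth. The edges 2–4–0–1–2 form a cycle, so G is not a tree and its treewidth is at least 2. Therefore the treewidth is 2.

Treewidth 2.
Bags: B1 = {0, 2, 4}  B2 = {0, 1, 2}  B3 = {0, 2, 3}  B4 = {0, 2, 5}
Tree: B1–B2, B2–B3, B3–B4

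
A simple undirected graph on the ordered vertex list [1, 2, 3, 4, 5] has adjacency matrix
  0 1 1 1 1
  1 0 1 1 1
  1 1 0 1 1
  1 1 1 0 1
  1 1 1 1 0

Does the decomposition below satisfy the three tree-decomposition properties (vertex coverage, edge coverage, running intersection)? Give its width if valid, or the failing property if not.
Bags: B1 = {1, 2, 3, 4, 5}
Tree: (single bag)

Checking the three conditions: (i) the bags cover all of {1, 2, 3, 4, 5}; (ii) for each edge, some bag contains both endpoints; (iii) the bags containing any fixed vertex form a subtree. All hold, so the decomposition is valid with width 5 − 1 = 4.

Yes; width 4.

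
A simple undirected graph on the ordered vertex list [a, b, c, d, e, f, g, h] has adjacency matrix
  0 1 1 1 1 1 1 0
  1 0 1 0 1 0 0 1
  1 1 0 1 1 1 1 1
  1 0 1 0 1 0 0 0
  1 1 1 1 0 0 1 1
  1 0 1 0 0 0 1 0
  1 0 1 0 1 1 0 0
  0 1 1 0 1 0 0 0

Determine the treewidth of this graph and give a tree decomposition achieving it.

Treewidth 3.
Bags: B1 = {a, b, c, e}  B2 = {a, c, e, g}  B3 = {a, c, f, g}  B4 = {b, c, e, h}  B5 = {a, c, d, e}
Tree: B1–B2, B2–B3, B1–B4, B1–B5

The largest bag has 4 vertices, giving width 3; this decomposition certifies tw(G) ≤ 3. On the other hand G contains the 4-clique {b, c, e, h}. A clique must lie in a single bag of any decomposition, so no decomposition can have width below 3. Therefore the treewidth is 3.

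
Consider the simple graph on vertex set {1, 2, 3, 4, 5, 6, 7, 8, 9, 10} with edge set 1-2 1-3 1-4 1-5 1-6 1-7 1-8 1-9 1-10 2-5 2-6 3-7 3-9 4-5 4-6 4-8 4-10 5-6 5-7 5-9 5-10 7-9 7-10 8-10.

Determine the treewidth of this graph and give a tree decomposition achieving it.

The largest bag has 4 vertices, giving width 3; this decomposition certifies tw(G) ≤ 3. Conversely, {1, 4, 8, 10} is a clique of size 4, and the vertices of any clique must share a bag in every tree decomposition; so some bag has ≥ 4 vertices and tw(G) ≥ 3. Hence tw(G) = 3 exactly.

Treewidth 3.
One such decomposition:
Bags: B1 = {1, 4, 8, 10}  B2 = {1, 4, 5, 10}  B3 = {1, 5, 7, 10}  B4 = {1, 5, 7, 9}  B5 = {1, 4, 5, 6}  B6 = {1, 2, 5, 6}  B7 = {1, 3, 7, 9}
Tree: B1–B2, B2–B3, B3–B4, B2–B5, B5–B6, B4–B7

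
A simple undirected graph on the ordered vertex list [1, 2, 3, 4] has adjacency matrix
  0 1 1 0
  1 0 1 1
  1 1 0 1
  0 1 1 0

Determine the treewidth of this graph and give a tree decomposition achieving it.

Every bag has size at most 3, so the width is 3 − 1 = 2 and tw(G) ≤ 2. On the other hand G contains the 3-clique {1, 2, 3}. A clique must lie in a single bag of any decomposition, so no decomposition can have width below 2. Hence tw(G) = 2 exactly.

Treewidth 2.
One such decomposition:
Bags: B1 = {1, 2, 3}  B2 = {2, 3, 4}
Tree: B1–B2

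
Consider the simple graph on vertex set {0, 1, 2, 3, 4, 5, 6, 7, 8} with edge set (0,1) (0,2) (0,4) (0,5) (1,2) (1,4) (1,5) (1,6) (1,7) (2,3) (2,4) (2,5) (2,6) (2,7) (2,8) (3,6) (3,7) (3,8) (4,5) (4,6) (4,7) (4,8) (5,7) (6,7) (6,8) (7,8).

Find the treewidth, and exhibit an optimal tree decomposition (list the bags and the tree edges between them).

Every bag has size at most 5, so the width is 5 − 1 = 4 and tw(G) ≤ 4. On the other hand G contains the 5-clique {2, 3, 6, 7, 8}. A clique must lie in a single bag of any decomposition, so no decomposition can have width below 4. Therefore the treewidth is 4.

Treewidth 4.
Bags: B1 = {0, 1, 2, 4, 5}  B2 = {1, 2, 4, 5, 7}  B3 = {1, 2, 4, 6, 7}  B4 = {2, 4, 6, 7, 8}  B5 = {2, 3, 6, 7, 8}
Tree: B1–B2, B2–B3, B3–B4, B4–B5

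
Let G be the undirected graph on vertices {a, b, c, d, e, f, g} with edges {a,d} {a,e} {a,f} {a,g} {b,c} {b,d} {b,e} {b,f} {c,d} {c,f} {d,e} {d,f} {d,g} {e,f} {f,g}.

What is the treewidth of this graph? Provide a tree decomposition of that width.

Treewidth 3.
One such decomposition:
Bags: B1 = {b, d, e, f}  B2 = {a, d, e, f}  B3 = {a, d, f, g}  B4 = {b, c, d, f}
Tree: B1–B2, B2–B3, B1–B4

Every bag has size at most 4, so the width is 4 − 1 = 3 and tw(G) ≤ 3. For the lower bound, the 4 vertices {a, d, f, g} are pairwise adjacent, and any tree decomposition puts a clique entirely inside one bag — forcing width ≥ 3. Hence tw(G) = 3 exactly.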